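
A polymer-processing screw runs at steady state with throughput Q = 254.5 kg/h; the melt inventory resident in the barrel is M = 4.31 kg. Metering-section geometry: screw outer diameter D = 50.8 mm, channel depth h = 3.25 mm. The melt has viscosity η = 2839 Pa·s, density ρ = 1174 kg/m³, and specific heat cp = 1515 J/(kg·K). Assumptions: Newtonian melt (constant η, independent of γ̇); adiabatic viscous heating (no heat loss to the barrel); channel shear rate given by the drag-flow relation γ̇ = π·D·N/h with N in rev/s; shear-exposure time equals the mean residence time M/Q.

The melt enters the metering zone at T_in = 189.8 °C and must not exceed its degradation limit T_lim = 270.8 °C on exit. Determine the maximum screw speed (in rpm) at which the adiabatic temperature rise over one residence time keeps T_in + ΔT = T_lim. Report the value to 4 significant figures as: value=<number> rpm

Convert throughput: Q = 254.5 kg/h = 254.5/3600 = 0.0706944 kg/s
t_res = M / Q_s = 4.31 / 0.0706944 = 60.9666 s
Convert to metres: D = 0.0508 m, h = 0.00325 m
ΔT_a = T_lim − T_in = 270.8 − 189.8 = 81 K
γ̇_max² = ΔT_a·ρ·cp/(η·t_res) = 81·1174·1515/(2839·60.9666) = 832.355 s⁻²
γ̇_max = √832.355 = 28.8506 s⁻¹
N_max = γ̇_max·h / (π·D) = 28.8506 · 0.00325 / (π · 0.0508) = 0.587522 rev/s = 35.2513 rpm

value=35.25 rpm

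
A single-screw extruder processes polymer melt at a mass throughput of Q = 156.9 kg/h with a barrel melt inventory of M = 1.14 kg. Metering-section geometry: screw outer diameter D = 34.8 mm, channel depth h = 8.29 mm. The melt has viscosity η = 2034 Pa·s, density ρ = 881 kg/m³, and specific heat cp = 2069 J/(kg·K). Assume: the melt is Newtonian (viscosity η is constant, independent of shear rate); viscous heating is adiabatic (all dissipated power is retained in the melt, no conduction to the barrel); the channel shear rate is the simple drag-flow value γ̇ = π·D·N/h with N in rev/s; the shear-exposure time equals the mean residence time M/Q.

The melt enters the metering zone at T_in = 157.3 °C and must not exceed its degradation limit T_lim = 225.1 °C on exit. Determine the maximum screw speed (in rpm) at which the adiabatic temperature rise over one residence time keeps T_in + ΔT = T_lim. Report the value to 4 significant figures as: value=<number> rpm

value=219.3 rpm

Q_s = Q / 3600 = 156.9 / 3600 = 0.0435833 kg/s
t_res = M / Q_s = 1.14 ÷ 0.0435833 = 26.1568 s
D = 34.8 mm = 0.0348 m;  h = 8.29 mm = 0.00829 m
Allowable rise: ΔT_a = T_lim − T_in = 225.1 − 157.3 = 67.8 K
γ̇_max² = ΔT_a·ρ·cp/(η·t_res) = 67.8·881·2069/(2034·26.1568) = 2322.9 s⁻²
γ̇_max = sqrt(2322.9) = 48.1965 s⁻¹
Solve γ̇ = πDN/h for N: N_max = γ̇_max·h/(π·D) = 48.1965 × 0.00829 / (π × 0.0348) = 3.65461 rev/s = 219.276 rpm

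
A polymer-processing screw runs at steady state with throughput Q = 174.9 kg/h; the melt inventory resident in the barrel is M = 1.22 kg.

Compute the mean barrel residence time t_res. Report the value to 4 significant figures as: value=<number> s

Throughput in SI: Q_s = 174.9 kg/h ÷ 3600 s/h = 0.0485833 kg/s
Mean residence time: t_res = M/Q_s = 1.22 kg / 0.0485833 kg/s = 25.1115 s

value=25.11 s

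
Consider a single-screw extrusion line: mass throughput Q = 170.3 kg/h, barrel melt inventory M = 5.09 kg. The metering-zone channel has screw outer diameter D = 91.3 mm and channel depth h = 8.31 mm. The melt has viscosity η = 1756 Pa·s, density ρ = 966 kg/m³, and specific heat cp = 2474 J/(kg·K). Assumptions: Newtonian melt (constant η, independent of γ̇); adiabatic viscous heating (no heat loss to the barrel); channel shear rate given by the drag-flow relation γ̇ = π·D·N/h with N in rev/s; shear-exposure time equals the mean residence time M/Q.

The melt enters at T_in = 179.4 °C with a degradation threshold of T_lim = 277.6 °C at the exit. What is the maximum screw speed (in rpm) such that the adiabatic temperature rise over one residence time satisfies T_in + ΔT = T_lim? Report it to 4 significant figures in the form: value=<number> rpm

value=61.26 rpm

Convert throughput: Q = 170.3 kg/h = 170.3/3600 = 0.0473056 kg/s
t_res = M / Q_s = 5.09 ÷ 0.0473056 = 107.598 s
Geometry in SI: D = 91.3 mm → 0.0913 m, h = 8.31 mm → 0.00831 m
ΔT_a = T_lim − T_in = 277.6 − 179.4 = 98.2 K
γ̇_max² = ΔT_a·ρ·cp / (η·t_res) = [98.2 × 966 × 2474] / [1756 × 107.598] = 1242.1 s⁻²
Take the square root: γ̇_max = √(1242.1) = 35.2435 s⁻¹
N_max = γ̇_max·h / (π·D) = 35.2435 · 0.00831 / (π · 0.0913) = 1.02108 rev/s = 61.2648 rpm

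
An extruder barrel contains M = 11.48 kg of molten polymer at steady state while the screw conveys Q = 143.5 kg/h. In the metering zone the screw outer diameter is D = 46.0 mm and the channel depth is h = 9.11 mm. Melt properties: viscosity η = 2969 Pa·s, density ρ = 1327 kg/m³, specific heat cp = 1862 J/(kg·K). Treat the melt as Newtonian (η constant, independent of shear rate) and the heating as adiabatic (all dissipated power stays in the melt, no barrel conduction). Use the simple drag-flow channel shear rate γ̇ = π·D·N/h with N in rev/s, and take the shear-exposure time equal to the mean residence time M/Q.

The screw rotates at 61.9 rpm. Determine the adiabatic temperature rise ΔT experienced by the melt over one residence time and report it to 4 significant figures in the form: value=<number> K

Convert throughput: Q = 143.5 kg/h = 143.5/3600 = 0.0398611 kg/s
t_res = M / Q_s = 11.48 ÷ 0.0398611 = 288 s
Convert to SI: D = 0.046 m, h = 0.00911 m, N = 61.9/60 = 1.03167 rev/s
Shear rate: γ̇ = πDN/h = π·0.046·1.03167/0.00911 = 16.3655 s⁻¹
ΔT = η·γ̇²·t_res/(ρ·cp) = [2969 × 16.3655² × 288] / [1327 × 1862] = 92.685 K

value=92.69 K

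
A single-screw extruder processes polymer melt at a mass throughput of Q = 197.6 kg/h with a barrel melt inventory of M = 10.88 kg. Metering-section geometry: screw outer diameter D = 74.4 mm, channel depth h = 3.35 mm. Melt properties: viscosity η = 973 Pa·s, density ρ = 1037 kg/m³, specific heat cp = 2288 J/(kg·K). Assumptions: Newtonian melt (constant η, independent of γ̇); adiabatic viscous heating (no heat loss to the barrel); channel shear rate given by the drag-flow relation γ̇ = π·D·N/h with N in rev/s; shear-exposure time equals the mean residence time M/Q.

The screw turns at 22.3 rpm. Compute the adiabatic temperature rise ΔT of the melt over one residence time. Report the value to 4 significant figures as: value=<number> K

value=54.66 K

Convert throughput: Q = 197.6 kg/h = 197.6/3600 = 0.0548889 kg/s
t_res = M / Q_s = 10.88 ÷ 0.0548889 = 198.219 s
Convert to SI: D = 0.0744 m, h = 0.00335 m, N = 22.3/60 = 0.371667 rev/s
Shear rate: γ̇ = πDN/h = π·0.0744·0.371667/0.00335 = 25.9317 s⁻¹
Adiabatic rise: ΔT = η γ̇² t_res / (ρ cp) = 973·(25.9317)²·198.219 / (1037·2288) = 54.662 K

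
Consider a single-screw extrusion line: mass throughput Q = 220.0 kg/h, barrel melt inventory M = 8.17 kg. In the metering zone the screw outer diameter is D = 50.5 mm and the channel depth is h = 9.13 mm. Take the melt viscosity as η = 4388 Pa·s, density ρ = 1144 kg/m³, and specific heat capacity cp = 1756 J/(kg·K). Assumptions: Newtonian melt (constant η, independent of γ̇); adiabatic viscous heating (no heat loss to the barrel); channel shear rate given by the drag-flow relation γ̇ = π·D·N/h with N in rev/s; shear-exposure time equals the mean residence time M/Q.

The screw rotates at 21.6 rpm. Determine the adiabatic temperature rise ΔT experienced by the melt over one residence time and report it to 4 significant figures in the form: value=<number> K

Q_s = Q / 3600 = 220.0 / 3600 = 0.0611111 kg/s
Mean residence time: t_res = M/Q_s = 8.17 kg / 0.0611111 kg/s = 133.691 s
Convert to SI: D = 0.0505 m, h = 0.00913 m, N = 21.6/60 = 0.36 rev/s
γ̇ = π D N / h = (π)(0.0505)(0.36) / 0.00913 = 6.25566 s⁻¹
ΔT = η·γ̇²·t_res / (ρ·cp) = 4388 · (6.25566)² · 133.691 / (1144 · 1756) = 11.4278 K

value=11.43 K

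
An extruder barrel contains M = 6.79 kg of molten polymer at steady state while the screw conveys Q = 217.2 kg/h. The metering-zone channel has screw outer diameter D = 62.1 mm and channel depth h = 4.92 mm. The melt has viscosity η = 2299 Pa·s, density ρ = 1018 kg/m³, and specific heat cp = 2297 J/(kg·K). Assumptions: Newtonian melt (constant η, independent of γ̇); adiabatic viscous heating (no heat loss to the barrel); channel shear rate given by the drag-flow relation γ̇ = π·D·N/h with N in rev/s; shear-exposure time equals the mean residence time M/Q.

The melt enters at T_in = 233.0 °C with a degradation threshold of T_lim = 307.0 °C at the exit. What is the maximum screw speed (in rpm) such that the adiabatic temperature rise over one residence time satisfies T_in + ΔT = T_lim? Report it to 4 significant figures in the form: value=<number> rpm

Convert throughput: Q = 217.2 kg/h = 217.2/3600 = 0.0603333 kg/s
Mean residence time: t_res = M/Q_s = 6.79 kg / 0.0603333 kg/s = 112.541 s
Geometry in SI: D = 62.1 mm → 0.0621 m, h = 4.92 mm → 0.00492 m
Allowable rise: ΔT_a = T_lim − T_in = 307.0 − 233.0 = 74 K
Invert ΔT = ηγ̇²t_res/(ρcp) for γ̇: γ̇_max² = ΔT_a ρ cp / (η t_res) = 74·1018·2297 / (2299·112.541) = 668.789 s⁻²
γ̇_max = √668.789 = 25.861 s⁻¹
N_max = γ̇_max·h / (π·D) = 25.861 · 0.00492 / (π · 0.0621) = 0.652181 rev/s = 39.1309 rpm

value=39.13 rpm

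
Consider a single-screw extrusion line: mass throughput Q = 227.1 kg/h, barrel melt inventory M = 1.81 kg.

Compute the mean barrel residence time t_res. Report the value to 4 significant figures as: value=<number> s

Throughput in SI: Q_s = 227.1 kg/h ÷ 3600 s/h = 0.0630833 kg/s
Mean residence time: t_res = M/Q_s = 1.81 kg / 0.0630833 kg/s = 28.6922 s

value=28.69 s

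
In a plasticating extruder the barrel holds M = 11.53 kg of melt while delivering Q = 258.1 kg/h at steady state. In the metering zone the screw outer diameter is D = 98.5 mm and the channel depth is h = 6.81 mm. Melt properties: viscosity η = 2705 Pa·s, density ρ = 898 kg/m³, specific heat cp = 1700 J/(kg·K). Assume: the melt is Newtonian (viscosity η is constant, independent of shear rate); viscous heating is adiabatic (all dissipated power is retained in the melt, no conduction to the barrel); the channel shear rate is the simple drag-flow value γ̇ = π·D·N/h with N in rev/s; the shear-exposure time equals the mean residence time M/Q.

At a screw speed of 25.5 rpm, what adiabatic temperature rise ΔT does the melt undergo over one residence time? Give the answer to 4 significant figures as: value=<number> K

Q_s = Q / 3600 = 258.1 / 3600 = 0.0716944 kg/s
Mean residence time: t_res = M/Q_s = 11.53 kg / 0.0716944 kg/s = 160.821 s
D = 98.5 mm = 0.0985 m;  h = 6.81 mm = 0.00681 m;  N = 25.5 rpm / 60 = 0.425 rev/s
Shear rate: γ̇ = πDN/h = π·0.0985·0.425/0.00681 = 19.312 s⁻¹
ΔT = η·γ̇²·t_res / (ρ·cp) = 2705 · (19.312)² · 160.821 / (898 · 1700) = 106.278 K

value=106.3 K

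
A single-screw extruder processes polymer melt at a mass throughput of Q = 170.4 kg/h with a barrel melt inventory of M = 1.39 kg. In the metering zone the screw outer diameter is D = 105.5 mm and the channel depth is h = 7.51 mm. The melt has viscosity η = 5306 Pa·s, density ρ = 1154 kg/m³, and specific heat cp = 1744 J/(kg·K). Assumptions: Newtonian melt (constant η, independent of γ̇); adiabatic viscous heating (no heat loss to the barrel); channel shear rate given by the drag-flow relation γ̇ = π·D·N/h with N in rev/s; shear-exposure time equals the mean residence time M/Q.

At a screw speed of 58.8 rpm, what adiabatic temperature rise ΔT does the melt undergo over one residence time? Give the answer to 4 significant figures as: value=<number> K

Throughput in SI: Q_s = 170.4 kg/h ÷ 3600 s/h = 0.0473333 kg/s
t_res = M / Q_s = 1.39 / 0.0473333 = 29.3662 s
Geometry in metres: D = 105.5 mm → 0.1055 m, h = 7.51 mm → 0.00751 m; screw speed N = 58.8 rpm = 0.98 rev/s
Shear rate: γ̇ = πDN/h = π·0.1055·0.98/0.00751 = 43.2502 s⁻¹
Adiabatic rise: ΔT = η γ̇² t_res / (ρ cp) = 5306·(43.2502)²·29.3662 / (1154·1744) = 144.824 K

value=144.8 K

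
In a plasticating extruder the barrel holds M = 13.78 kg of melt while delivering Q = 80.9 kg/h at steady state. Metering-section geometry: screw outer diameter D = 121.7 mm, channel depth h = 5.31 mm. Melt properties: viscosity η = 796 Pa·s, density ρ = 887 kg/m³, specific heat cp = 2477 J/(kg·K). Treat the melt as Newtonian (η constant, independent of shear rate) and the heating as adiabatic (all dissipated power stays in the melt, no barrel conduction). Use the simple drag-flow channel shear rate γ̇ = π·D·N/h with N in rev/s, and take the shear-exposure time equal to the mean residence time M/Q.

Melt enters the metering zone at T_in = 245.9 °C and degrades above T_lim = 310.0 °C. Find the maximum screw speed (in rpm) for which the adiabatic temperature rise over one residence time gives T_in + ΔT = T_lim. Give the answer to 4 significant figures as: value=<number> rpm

Throughput in SI: Q_s = 80.9 kg/h ÷ 3600 s/h = 0.0224722 kg/s
t_res = M / Q_s = 13.78 / 0.0224722 = 613.201 s
Geometry in SI: D = 121.7 mm → 0.1217 m, h = 5.31 mm → 0.00531 m
ΔT_a = T_lim − T_in = 310.0 − 245.9 = 64.1 K
γ̇_max² = ΔT_a·ρ·cp/(η·t_res) = 64.1·887·2477/(796·613.201) = 288.53 s⁻²
γ̇_max = sqrt(288.53) = 16.9862 s⁻¹
N_max = γ̇_max·h / (π·D) = 16.9862 · 0.00531 / (π · 0.1217) = 0.235912 rev/s = 14.1547 rpm

value=14.15 rpm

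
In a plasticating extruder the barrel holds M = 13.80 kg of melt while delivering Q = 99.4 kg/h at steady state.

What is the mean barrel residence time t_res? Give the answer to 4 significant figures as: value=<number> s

Throughput in SI: Q_s = 99.4 kg/h ÷ 3600 s/h = 0.0276111 kg/s
t_res = M / Q_s = 13.80 ÷ 0.0276111 = 499.799 s

value=499.8 s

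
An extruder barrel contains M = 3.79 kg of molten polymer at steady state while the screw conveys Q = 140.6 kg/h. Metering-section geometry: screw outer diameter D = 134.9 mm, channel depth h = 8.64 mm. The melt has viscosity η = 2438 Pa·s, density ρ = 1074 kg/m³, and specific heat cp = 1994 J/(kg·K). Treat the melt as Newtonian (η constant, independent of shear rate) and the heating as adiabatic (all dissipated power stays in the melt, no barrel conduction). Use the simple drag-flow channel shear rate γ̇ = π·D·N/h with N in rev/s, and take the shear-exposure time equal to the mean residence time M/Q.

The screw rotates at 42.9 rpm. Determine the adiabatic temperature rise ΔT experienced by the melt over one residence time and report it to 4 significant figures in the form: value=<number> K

value=135.9 K

Throughput in SI: Q_s = 140.6 kg/h ÷ 3600 s/h = 0.0390556 kg/s
t_res = M / Q_s = 3.79 ÷ 0.0390556 = 97.0413 s
Geometry in metres: D = 134.9 mm → 0.1349 m, h = 8.64 mm → 0.00864 m; screw speed N = 42.9 rpm = 0.715 rev/s
Shear rate: γ̇ = πDN/h = π·0.1349·0.715/0.00864 = 35.0715 s⁻¹
Adiabatic rise: ΔT = η γ̇² t_res / (ρ cp) = 2438·(35.0715)²·97.0413 / (1074·1994) = 135.884 K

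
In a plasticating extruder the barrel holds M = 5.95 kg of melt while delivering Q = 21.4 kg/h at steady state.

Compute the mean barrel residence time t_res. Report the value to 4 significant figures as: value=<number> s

value=1001. s

Q_s = Q / 3600 = 21.4 / 3600 = 0.00594444 kg/s
Mean residence time: t_res = M/Q_s = 5.95 kg / 0.00594444 kg/s = 1000.93 s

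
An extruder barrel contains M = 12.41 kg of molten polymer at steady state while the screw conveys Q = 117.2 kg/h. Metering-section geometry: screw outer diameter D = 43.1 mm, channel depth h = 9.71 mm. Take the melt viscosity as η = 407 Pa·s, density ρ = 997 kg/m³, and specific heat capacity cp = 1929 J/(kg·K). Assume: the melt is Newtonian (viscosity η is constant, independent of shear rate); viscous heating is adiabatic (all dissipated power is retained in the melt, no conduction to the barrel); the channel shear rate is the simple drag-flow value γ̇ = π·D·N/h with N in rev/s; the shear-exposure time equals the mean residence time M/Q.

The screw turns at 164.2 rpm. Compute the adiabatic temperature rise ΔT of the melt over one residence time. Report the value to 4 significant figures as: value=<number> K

Throughput in SI: Q_s = 117.2 kg/h ÷ 3600 s/h = 0.0325556 kg/s
t_res = M / Q_s = 12.41 / 0.0325556 = 381.195 s
Geometry in metres: D = 43.1 mm → 0.0431 m, h = 9.71 mm → 0.00971 m; screw speed N = 164.2 rpm = 2.73667 rev/s
γ̇ = π D N / h = (π)(0.0431)(2.73667) / 0.00971 = 38.1619 s⁻¹
ΔT = η·γ̇²·t_res / (ρ·cp) = 407 · (38.1619)² · 381.195 / (997 · 1929) = 117.483 K

value=117.5 K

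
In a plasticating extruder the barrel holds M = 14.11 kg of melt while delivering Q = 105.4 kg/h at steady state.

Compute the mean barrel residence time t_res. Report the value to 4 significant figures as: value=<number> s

value=481.9 s

Q_s = Q / 3600 = 105.4 / 3600 = 0.0292778 kg/s
t_res = M / Q_s = 14.11 ÷ 0.0292778 = 481.935 s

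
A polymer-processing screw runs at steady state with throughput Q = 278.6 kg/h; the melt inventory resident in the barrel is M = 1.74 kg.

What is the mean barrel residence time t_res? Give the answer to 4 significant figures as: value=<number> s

Q_s = Q / 3600 = 278.6 / 3600 = 0.0773889 kg/s
t_res = M / Q_s = 1.74 / 0.0773889 = 22.4838 s

value=22.48 s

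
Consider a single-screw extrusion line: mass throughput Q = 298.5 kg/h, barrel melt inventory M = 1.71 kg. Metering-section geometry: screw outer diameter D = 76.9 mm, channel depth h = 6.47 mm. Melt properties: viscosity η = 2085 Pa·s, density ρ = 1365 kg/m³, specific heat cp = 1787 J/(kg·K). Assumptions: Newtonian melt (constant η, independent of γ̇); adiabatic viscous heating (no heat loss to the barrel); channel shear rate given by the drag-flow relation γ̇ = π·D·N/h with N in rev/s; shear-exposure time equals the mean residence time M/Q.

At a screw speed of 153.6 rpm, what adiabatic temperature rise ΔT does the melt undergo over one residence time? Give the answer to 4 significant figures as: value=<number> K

value=161.1 K

Convert throughput: Q = 298.5 kg/h = 298.5/3600 = 0.0829167 kg/s
Mean residence time: t_res = M/Q_s = 1.71 kg / 0.0829167 kg/s = 20.6231 s
D = 76.9 mm = 0.0769 m;  h = 6.47 mm = 0.00647 m;  N = 153.6 rpm / 60 = 2.56 rev/s
γ̇ = π D N / h = (π)(0.0769)(2.56) / 0.00647 = 95.5899 s⁻¹
Adiabatic rise: ΔT = η γ̇² t_res / (ρ cp) = 2085·(95.5899)²·20.6231 / (1365·1787) = 161.075 K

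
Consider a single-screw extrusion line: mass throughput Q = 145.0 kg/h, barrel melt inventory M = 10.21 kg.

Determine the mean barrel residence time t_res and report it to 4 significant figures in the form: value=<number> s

value=253.5 s

Throughput in SI: Q_s = 145.0 kg/h ÷ 3600 s/h = 0.0402778 kg/s
t_res = M / Q_s = 10.21 / 0.0402778 = 253.49 s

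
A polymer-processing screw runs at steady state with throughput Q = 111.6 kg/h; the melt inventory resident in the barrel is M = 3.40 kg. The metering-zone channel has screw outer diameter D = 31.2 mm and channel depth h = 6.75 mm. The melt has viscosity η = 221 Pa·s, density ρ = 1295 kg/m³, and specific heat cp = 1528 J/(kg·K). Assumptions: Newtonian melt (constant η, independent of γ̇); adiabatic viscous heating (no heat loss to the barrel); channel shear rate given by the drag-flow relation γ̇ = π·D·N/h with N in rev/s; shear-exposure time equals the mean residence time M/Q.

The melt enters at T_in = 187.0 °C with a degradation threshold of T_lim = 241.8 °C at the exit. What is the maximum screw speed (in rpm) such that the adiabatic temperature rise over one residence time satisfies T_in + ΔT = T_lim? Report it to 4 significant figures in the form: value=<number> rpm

value=276.4 rpm

Q_s = Q / 3600 = 111.6 / 3600 = 0.031 kg/s
t_res = M / Q_s = 3.40 ÷ 0.031 = 109.677 s
Convert to metres: D = 0.0312 m, h = 0.00675 m
ΔT_a = T_lim − T_in = 241.8 °C − 187.0 °C = 54.8 K
Invert ΔT = ηγ̇²t_res/(ρcp) for γ̇: γ̇_max² = ΔT_a ρ cp / (η t_res) = 54.8·1295·1528 / (221·109.677) = 4473.67 s⁻²
Take the square root: γ̇_max = √(4473.67) = 66.8855 s⁻¹
N_max = γ̇_max·h / (π·D) = 66.8855 · 0.00675 / (π · 0.0312) = 4.60608 rev/s = 276.365 rpm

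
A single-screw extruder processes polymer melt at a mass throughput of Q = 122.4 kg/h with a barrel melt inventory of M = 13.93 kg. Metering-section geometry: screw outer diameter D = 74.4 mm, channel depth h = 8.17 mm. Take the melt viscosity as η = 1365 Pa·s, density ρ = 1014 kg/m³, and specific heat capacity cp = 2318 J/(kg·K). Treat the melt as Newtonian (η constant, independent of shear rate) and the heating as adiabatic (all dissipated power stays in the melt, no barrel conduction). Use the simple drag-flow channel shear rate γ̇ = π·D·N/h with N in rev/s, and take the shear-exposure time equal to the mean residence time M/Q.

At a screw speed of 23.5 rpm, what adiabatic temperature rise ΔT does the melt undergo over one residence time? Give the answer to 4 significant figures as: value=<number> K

value=29.87 K

Q_s = Q / 3600 = 122.4 / 3600 = 0.034 kg/s
Mean residence time: t_res = M/Q_s = 13.93 kg / 0.034 kg/s = 409.706 s
Convert to SI: D = 0.0744 m, h = 0.00817 m, N = 23.5/60 = 0.391667 rev/s
Shear rate: γ̇ = πDN/h = π·0.0744·0.391667/0.00817 = 11.2051 s⁻¹
ΔT = η·γ̇²·t_res / (ρ·cp) = 1365 · (11.2051)² · 409.706 / (1014 · 2318) = 29.8736 K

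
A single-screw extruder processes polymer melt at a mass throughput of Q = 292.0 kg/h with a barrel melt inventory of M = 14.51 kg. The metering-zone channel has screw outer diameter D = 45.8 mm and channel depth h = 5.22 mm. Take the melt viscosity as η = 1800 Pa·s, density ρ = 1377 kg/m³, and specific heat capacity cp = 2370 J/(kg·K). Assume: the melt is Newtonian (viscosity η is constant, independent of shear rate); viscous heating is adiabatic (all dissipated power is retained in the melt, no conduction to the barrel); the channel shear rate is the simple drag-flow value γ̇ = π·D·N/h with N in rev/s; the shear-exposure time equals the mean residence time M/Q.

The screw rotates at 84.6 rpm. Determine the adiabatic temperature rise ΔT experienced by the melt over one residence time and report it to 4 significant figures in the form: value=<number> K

Convert throughput: Q = 292.0 kg/h = 292.0/3600 = 0.0811111 kg/s
t_res = M / Q_s = 14.51 ÷ 0.0811111 = 178.89 s
Geometry in metres: D = 45.8 mm → 0.0458 m, h = 5.22 mm → 0.00522 m; screw speed N = 84.6 rpm = 1.41 rev/s
γ̇ = π·D·N / h = π · 0.0458 · 1.41 / 0.00522 = 38.8655 s⁻¹
Adiabatic rise: ΔT = η γ̇² t_res / (ρ cp) = 1800·(38.8655)²·178.89 / (1377·2370) = 149.041 K

value=149.0 K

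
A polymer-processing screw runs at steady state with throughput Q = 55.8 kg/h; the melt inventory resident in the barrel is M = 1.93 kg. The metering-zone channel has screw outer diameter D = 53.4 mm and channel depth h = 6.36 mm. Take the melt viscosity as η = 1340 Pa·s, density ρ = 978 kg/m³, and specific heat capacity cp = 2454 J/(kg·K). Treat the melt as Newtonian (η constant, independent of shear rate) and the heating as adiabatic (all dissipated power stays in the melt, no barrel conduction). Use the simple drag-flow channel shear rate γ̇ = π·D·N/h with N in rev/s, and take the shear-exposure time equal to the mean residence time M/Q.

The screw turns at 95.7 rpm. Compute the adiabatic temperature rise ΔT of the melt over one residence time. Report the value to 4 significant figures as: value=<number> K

Q_s = Q / 3600 = 55.8 / 3600 = 0.0155 kg/s
t_res = M / Q_s = 1.93 / 0.0155 = 124.516 s
Convert to SI: D = 0.0534 m, h = 0.00636 m, N = 95.7/60 = 1.595 rev/s
γ̇ = π D N / h = (π)(0.0534)(1.595) / 0.00636 = 42.0721 s⁻¹
ΔT = η·γ̇²·t_res/(ρ·cp) = [1340 × 42.0721² × 124.516] / [978 × 2454] = 123.057 K

value=123.1 K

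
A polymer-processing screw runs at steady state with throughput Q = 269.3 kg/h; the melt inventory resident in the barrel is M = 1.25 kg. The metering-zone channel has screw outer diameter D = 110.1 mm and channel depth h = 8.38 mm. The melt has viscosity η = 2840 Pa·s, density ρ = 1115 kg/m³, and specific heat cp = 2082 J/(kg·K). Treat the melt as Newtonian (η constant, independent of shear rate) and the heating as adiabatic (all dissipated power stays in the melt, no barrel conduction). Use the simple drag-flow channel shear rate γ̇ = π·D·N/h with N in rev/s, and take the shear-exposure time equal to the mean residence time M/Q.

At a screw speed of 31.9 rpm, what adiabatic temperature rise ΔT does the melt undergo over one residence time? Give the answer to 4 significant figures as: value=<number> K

Throughput in SI: Q_s = 269.3 kg/h ÷ 3600 s/h = 0.0748056 kg/s
Mean residence time: t_res = M/Q_s = 1.25 kg / 0.0748056 kg/s = 16.71 s
Convert to SI: D = 0.1101 m, h = 0.00838 m, N = 31.9/60 = 0.531667 rev/s
Shear rate: γ̇ = πDN/h = π·0.1101·0.531667/0.00838 = 21.9448 s⁻¹
Adiabatic rise: ΔT = η γ̇² t_res / (ρ cp) = 2840·(21.9448)²·16.71 / (1115·2082) = 9.84474 K

value=9.845 K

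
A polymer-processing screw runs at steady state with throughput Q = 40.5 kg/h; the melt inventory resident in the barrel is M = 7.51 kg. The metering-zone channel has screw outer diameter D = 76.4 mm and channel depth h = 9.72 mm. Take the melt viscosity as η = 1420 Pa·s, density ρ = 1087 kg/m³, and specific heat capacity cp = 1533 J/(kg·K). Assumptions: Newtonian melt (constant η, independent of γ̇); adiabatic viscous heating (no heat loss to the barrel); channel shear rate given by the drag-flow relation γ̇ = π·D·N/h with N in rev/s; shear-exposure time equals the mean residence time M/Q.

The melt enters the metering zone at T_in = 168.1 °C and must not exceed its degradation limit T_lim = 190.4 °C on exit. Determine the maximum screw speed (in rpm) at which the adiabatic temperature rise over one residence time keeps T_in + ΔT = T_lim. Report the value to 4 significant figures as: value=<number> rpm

value=15.21 rpm

Q_s = Q / 3600 = 40.5 / 3600 = 0.01125 kg/s
t_res = M / Q_s = 7.51 ÷ 0.01125 = 667.556 s
Convert to metres: D = 0.0764 m, h = 0.00972 m
ΔT_a = T_lim − T_in = 190.4 °C − 168.1 °C = 22.3 K
γ̇_max² = ΔT_a·ρ·cp/(η·t_res) = 22.3·1087·1533/(1420·667.556) = 39.2013 s⁻²
γ̇_max = sqrt(39.2013) = 6.2611 s⁻¹
N_max = γ̇_max h / (πD) = 6.2611·0.00972/(π·0.0764) = 0.253556 rev/s → ×60 = 15.2133 rpm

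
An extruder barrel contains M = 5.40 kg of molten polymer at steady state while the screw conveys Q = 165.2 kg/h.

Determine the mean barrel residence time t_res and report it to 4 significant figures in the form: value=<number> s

Throughput in SI: Q_s = 165.2 kg/h ÷ 3600 s/h = 0.0458889 kg/s
t_res = M / Q_s = 5.40 ÷ 0.0458889 = 117.676 s

value=117.7 s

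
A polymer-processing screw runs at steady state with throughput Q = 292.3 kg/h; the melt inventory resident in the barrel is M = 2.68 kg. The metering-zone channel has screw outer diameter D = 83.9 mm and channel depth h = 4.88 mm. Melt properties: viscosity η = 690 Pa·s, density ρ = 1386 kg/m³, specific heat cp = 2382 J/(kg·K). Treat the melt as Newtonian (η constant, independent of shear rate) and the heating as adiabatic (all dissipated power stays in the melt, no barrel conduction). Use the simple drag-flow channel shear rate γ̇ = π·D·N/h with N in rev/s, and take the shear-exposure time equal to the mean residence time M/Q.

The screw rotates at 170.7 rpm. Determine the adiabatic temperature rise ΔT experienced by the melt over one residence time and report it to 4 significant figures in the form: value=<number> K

Q_s = Q / 3600 = 292.3 / 3600 = 0.0811944 kg/s
t_res = M / Q_s = 2.68 ÷ 0.0811944 = 33.0072 s
Convert to SI: D = 0.0839 m, h = 0.00488 m, N = 170.7/60 = 2.845 rev/s
γ̇ = π·D·N / h = π · 0.0839 · 2.845 / 0.00488 = 153.665 s⁻¹
ΔT = η·γ̇²·t_res/(ρ·cp) = [690 × 153.665² × 33.0072] / [1386 × 2382] = 162.893 K

value=162.9 K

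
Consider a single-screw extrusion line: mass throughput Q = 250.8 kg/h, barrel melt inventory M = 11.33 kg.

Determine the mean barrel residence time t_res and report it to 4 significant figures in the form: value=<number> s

value=162.6 s

Throughput in SI: Q_s = 250.8 kg/h ÷ 3600 s/h = 0.0696667 kg/s
t_res = M / Q_s = 11.33 / 0.0696667 = 162.632 s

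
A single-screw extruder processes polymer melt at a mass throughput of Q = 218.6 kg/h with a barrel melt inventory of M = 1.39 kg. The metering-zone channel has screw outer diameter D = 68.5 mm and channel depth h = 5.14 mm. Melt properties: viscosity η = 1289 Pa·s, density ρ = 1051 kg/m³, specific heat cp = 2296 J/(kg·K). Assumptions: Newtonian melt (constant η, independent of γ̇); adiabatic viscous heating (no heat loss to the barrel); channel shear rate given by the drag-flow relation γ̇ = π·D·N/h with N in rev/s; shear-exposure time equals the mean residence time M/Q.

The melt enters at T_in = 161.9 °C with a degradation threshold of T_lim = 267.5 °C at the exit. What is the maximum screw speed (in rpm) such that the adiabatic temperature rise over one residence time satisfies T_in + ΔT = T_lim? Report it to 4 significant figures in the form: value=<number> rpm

value=133.2 rpm

Throughput in SI: Q_s = 218.6 kg/h ÷ 3600 s/h = 0.0607222 kg/s
Mean residence time: t_res = M/Q_s = 1.39 kg / 0.0607222 kg/s = 22.8911 s
Convert to metres: D = 0.0685 m, h = 0.00514 m
ΔT_a = T_lim − T_in = 267.5 − 161.9 = 105.6 K
γ̇_max² = ΔT_a·ρ·cp/(η·t_res) = 105.6·1051·2296/(1289·22.8911) = 8636.12 s⁻²
γ̇_max = sqrt(8636.12) = 92.9307 s⁻¹
Solve γ̇ = πDN/h for N: N_max = γ̇_max·h/(π·D) = 92.9307 × 0.00514 / (π × 0.0685) = 2.21964 rev/s = 133.178 rpm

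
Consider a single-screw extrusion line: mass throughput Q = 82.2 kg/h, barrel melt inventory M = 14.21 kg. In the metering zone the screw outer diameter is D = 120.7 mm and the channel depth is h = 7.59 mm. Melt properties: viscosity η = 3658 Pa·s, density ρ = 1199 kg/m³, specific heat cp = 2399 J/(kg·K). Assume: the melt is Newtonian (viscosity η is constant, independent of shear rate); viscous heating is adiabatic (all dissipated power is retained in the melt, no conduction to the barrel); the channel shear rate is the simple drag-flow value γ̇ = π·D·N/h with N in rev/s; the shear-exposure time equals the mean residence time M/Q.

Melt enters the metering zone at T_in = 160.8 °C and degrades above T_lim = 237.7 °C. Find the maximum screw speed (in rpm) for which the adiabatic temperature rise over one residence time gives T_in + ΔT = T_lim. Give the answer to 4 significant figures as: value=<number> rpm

Q_s = Q / 3600 = 82.2 / 3600 = 0.0228333 kg/s
Mean residence time: t_res = M/Q_s = 14.21 kg / 0.0228333 kg/s = 622.336 s
Geometry in SI: D = 120.7 mm → 0.1207 m, h = 7.59 mm → 0.00759 m
Allowable rise: ΔT_a = T_lim − T_in = 237.7 − 160.8 = 76.9 K
γ̇_max² = ΔT_a·ρ·cp / (η·t_res) = [76.9 × 1199 × 2399] / [3658 × 622.336] = 97.1644 s⁻²
γ̇_max = √97.1644 = 9.8572 s⁻¹
Solve γ̇ = πDN/h for N: N_max = γ̇_max·h/(π·D) = 9.8572 × 0.00759 / (π × 0.1207) = 0.197305 rev/s = 11.8383 rpm

value=11.84 rpm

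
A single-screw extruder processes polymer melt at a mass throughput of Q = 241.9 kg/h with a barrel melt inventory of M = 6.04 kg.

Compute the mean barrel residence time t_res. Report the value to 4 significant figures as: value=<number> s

value=89.89 s

Q_s = Q / 3600 = 241.9 / 3600 = 0.0671944 kg/s
t_res = M / Q_s = 6.04 / 0.0671944 = 89.8884 s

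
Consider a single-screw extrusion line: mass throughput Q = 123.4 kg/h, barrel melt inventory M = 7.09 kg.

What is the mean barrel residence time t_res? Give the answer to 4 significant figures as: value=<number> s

Q_s = Q / 3600 = 123.4 / 3600 = 0.0342778 kg/s
t_res = M / Q_s = 7.09 ÷ 0.0342778 = 206.84 s

value=206.8 s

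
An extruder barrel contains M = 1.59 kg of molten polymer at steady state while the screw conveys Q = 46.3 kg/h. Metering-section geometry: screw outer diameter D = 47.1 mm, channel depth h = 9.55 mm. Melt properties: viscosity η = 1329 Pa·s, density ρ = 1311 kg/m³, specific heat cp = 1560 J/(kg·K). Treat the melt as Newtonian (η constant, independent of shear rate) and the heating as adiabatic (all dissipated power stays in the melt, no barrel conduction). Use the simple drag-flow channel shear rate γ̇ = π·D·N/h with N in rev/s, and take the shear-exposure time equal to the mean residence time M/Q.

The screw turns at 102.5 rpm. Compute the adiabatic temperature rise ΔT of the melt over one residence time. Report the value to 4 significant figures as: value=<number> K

value=56.29 K

Throughput in SI: Q_s = 46.3 kg/h ÷ 3600 s/h = 0.0128611 kg/s
t_res = M / Q_s = 1.59 / 0.0128611 = 123.629 s
Geometry in metres: D = 47.1 mm → 0.0471 m, h = 9.55 mm → 0.00955 m; screw speed N = 102.5 rpm = 1.70833 rev/s
γ̇ = π·D·N / h = π · 0.0471 · 1.70833 / 0.00955 = 26.4692 s⁻¹
Adiabatic rise: ΔT = η γ̇² t_res / (ρ cp) = 1329·(26.4692)²·123.629 / (1311·1560) = 56.2855 K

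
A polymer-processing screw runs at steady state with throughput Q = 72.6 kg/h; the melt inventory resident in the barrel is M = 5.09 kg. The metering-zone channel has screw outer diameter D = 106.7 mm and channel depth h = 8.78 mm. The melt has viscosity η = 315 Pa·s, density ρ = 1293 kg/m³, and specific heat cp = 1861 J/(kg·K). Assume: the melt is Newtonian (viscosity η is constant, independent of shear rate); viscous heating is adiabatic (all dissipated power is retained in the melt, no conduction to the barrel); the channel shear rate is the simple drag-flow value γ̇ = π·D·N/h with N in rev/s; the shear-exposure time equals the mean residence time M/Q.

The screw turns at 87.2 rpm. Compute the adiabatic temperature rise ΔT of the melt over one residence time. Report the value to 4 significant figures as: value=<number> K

Convert throughput: Q = 72.6 kg/h = 72.6/3600 = 0.0201667 kg/s
Mean residence time: t_res = M/Q_s = 5.09 kg / 0.0201667 kg/s = 252.397 s
Geometry in metres: D = 106.7 mm → 0.1067 m, h = 8.78 mm → 0.00878 m; screw speed N = 87.2 rpm = 1.45333 rev/s
Shear rate: γ̇ = πDN/h = π·0.1067·1.45333/0.00878 = 55.4862 s⁻¹
ΔT = η·γ̇²·t_res/(ρ·cp) = [315 × 55.4862² × 252.397] / [1293 × 1861] = 101.723 K

value=101.7 K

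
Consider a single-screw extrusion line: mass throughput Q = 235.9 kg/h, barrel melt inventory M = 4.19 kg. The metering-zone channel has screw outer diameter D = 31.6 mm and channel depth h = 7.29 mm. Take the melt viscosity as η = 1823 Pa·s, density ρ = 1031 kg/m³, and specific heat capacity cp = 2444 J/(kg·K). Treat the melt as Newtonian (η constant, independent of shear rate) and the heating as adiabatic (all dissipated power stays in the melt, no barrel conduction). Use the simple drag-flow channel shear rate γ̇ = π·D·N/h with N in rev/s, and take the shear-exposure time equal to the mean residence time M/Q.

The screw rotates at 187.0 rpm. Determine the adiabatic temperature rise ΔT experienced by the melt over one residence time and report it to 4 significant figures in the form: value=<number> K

Convert throughput: Q = 235.9 kg/h = 235.9/3600 = 0.0655278 kg/s
t_res = M / Q_s = 4.19 ÷ 0.0655278 = 63.9423 s
Convert to SI: D = 0.0316 m, h = 0.00729 m, N = 187.0/60 = 3.11667 rev/s
γ̇ = π D N / h = (π)(0.0316)(3.11667) / 0.00729 = 42.4424 s⁻¹
Adiabatic rise: ΔT = η γ̇² t_res / (ρ cp) = 1823·(42.4424)²·63.9423 / (1031·2444) = 83.3326 K

value=83.33 K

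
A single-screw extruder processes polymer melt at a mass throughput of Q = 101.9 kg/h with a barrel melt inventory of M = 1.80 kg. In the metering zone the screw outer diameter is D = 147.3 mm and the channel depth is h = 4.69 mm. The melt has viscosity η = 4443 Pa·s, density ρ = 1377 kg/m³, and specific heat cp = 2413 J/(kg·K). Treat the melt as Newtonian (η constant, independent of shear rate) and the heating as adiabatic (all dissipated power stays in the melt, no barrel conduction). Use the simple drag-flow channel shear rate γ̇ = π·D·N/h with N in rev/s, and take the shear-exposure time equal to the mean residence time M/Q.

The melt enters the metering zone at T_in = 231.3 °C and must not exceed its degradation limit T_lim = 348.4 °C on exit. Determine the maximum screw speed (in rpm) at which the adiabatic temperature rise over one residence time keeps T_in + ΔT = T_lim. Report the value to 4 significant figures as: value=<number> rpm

value=22.57 rpm

Throughput in SI: Q_s = 101.9 kg/h ÷ 3600 s/h = 0.0283056 kg/s
t_res = M / Q_s = 1.80 / 0.0283056 = 63.5918 s
Geometry in SI: D = 147.3 mm → 0.1473 m, h = 4.69 mm → 0.00469 m
ΔT_a = T_lim − T_in = 348.4 °C − 231.3 °C = 117.1 K
γ̇_max² = ΔT_a·ρ·cp / (η·t_res) = [117.1 × 1377 × 2413] / [4443 × 63.5918] = 1377.12 s⁻²
γ̇_max = sqrt(1377.12) = 37.1095 s⁻¹
Solve γ̇ = πDN/h for N: N_max = γ̇_max·h/(π·D) = 37.1095 × 0.00469 / (π × 0.1473) = 0.376102 rev/s = 22.5661 rpm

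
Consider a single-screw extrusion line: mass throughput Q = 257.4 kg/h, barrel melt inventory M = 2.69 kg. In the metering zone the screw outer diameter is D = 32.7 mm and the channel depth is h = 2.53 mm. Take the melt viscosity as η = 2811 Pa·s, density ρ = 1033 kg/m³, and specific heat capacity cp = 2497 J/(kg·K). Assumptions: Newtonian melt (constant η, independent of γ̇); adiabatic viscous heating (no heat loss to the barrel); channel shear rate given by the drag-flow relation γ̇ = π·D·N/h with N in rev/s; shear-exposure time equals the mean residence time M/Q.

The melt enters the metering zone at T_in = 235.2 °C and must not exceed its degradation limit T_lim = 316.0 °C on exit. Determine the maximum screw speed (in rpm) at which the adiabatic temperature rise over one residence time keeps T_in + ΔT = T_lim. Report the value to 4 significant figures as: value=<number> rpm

Q_s = Q / 3600 = 257.4 / 3600 = 0.0715 kg/s
t_res = M / Q_s = 2.69 / 0.0715 = 37.6224 s
Geometry in SI: D = 32.7 mm → 0.0327 m, h = 2.53 mm → 0.00253 m
ΔT_a = T_lim − T_in = 316.0 °C − 235.2 °C = 80.8 K
γ̇_max² = ΔT_a·ρ·cp / (η·t_res) = [80.8 × 1033 × 2497] / [2811 × 37.6224] = 1970.71 s⁻²
γ̇_max = sqrt(1970.71) = 44.3927 s⁻¹
N_max = γ̇_max h / (πD) = 44.3927·0.00253/(π·0.0327) = 1.09329 rev/s → ×60 = 65.5973 rpm

value=65.60 rpm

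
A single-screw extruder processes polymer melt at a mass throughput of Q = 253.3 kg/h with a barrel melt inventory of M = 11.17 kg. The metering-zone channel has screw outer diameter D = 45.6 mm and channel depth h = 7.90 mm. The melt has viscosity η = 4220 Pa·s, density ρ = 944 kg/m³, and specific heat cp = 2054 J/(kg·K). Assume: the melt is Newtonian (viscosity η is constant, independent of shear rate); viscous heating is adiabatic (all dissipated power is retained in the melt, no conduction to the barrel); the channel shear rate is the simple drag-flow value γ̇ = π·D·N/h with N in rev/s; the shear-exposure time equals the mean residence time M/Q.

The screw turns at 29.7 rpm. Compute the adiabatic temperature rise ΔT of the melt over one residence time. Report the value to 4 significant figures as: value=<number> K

Q_s = Q / 3600 = 253.3 / 3600 = 0.0703611 kg/s
t_res = M / Q_s = 11.17 / 0.0703611 = 158.752 s
D = 45.6 mm = 0.0456 m;  h = 7.90 mm = 0.0079 m;  N = 29.7 rpm / 60 = 0.495 rev/s
Shear rate: γ̇ = πDN/h = π·0.0456·0.495/0.0079 = 8.97621 s⁻¹
Adiabatic rise: ΔT = η γ̇² t_res / (ρ cp) = 4220·(8.97621)²·158.752 / (944·2054) = 27.8385 K

value=27.84 K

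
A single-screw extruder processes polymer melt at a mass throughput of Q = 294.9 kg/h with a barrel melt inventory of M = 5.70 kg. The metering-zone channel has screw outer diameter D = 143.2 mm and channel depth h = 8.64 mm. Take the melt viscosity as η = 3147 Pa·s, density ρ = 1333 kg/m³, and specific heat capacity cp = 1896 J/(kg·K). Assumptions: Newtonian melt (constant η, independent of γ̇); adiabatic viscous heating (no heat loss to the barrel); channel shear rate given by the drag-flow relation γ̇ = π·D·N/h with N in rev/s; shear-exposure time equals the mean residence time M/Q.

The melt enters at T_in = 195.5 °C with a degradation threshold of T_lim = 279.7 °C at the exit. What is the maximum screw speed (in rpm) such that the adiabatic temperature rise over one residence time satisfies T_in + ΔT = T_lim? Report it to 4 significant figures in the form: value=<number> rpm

value=35.92 rpm

Convert throughput: Q = 294.9 kg/h = 294.9/3600 = 0.0819167 kg/s
t_res = M / Q_s = 5.70 / 0.0819167 = 69.5829 s
Convert to metres: D = 0.1432 m, h = 0.00864 m
Allowable rise: ΔT_a = T_lim − T_in = 279.7 − 195.5 = 84.2 K
γ̇_max² = ΔT_a·ρ·cp/(η·t_res) = 84.2·1333·1896/(3147·69.5829) = 971.81 s⁻²
γ̇_max = √971.81 = 31.1739 s⁻¹
Solve γ̇ = πDN/h for N: N_max = γ̇_max·h/(π·D) = 31.1739 × 0.00864 / (π × 0.1432) = 0.598703 rev/s = 35.9222 rpm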